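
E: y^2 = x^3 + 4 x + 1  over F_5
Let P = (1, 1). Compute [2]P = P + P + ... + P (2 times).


k = 2 = 10_2 (binary, LSB first: 01)
Double-and-add from P = (1, 1):
  bit 0 = 0: acc unchanged = O
  bit 1 = 1: acc = O + (4, 1) = (4, 1)

2P = (4, 1)


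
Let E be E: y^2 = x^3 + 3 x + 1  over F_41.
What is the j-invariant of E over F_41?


Delta = -16(4 a^3 + 27 b^2) mod 41 = 13
-1728 * (4 a)^3 = -1728 * (4*3)^3 mod 41 = 5
j = 5 * 13^(-1) mod 41 = 13

j = 13 (mod 41)


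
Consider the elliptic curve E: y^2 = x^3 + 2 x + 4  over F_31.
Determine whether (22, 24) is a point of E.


Check whether y^2 = x^3 + 2 x + 4 (mod 31) for (x, y) = (22, 24).
LHS: y^2 = 24^2 mod 31 = 18
RHS: x^3 + 2 x + 4 = 22^3 + 2*22 + 4 mod 31 = 1
LHS != RHS

No, not on the curve


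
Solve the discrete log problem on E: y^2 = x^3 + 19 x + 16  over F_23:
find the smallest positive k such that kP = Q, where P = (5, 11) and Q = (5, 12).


Enumerate multiples of P until we hit Q = (5, 12):
  1P = (5, 11)
  2P = (17, 13)
  3P = (17, 10)
  4P = (5, 12)
Match found at i = 4.

k = 4


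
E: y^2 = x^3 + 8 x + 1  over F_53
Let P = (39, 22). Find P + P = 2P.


Doubling: s = (3 x1^2 + a) / (2 y1)
s = (3*39^2 + 8) / (2*22) mod 53 = 28
x3 = s^2 - 2 x1 mod 53 = 28^2 - 2*39 = 17
y3 = s (x1 - x3) - y1 mod 53 = 28 * (39 - 17) - 22 = 11

2P = (17, 11)


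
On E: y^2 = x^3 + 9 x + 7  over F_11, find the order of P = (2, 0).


Compute successive multiples of P until we hit O:
  1P = (2, 0)
  2P = O

ord(P) = 2


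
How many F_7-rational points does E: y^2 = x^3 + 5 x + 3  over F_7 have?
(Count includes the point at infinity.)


For each x in F_7, count y with y^2 = x^3 + 5 x + 3 mod 7:
  x = 1: RHS = 2, y in [3, 4]  -> 2 point(s)
  x = 2: RHS = 0, y in [0]  -> 1 point(s)
  x = 6: RHS = 4, y in [2, 5]  -> 2 point(s)
Affine points: 5. Add the point at infinity: total = 6.

#E(F_7) = 6


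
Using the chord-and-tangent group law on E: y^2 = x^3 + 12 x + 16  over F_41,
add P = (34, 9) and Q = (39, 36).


P != Q, so use the chord formula.
s = (y2 - y1) / (x2 - x1) = (27) / (5) mod 41 = 30
x3 = s^2 - x1 - x2 mod 41 = 30^2 - 34 - 39 = 7
y3 = s (x1 - x3) - y1 mod 41 = 30 * (34 - 7) - 9 = 22

P + Q = (7, 22)


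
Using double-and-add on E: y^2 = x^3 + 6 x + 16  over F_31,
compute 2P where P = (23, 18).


k = 2 = 10_2 (binary, LSB first: 01)
Double-and-add from P = (23, 18):
  bit 0 = 0: acc unchanged = O
  bit 1 = 1: acc = O + (23, 13) = (23, 13)

2P = (23, 13)


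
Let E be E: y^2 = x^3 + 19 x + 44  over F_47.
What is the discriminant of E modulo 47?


4 a^3 + 27 b^2 = 4*19^3 + 27*44^2 = 27436 + 52272 = 79708
Delta = -16 * (79708) = -1275328
Delta mod 47 = 17

Delta = 17 (mod 47)


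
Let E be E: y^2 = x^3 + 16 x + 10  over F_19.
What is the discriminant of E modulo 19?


4 a^3 + 27 b^2 = 4*16^3 + 27*10^2 = 16384 + 2700 = 19084
Delta = -16 * (19084) = -305344
Delta mod 19 = 5

Delta = 5 (mod 19)


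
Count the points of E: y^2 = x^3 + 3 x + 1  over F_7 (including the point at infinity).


For each x in F_7, count y with y^2 = x^3 + 3 x + 1 mod 7:
  x = 0: RHS = 1, y in [1, 6]  -> 2 point(s)
  x = 2: RHS = 1, y in [1, 6]  -> 2 point(s)
  x = 3: RHS = 2, y in [3, 4]  -> 2 point(s)
  x = 4: RHS = 0, y in [0]  -> 1 point(s)
  x = 5: RHS = 1, y in [1, 6]  -> 2 point(s)
  x = 6: RHS = 4, y in [2, 5]  -> 2 point(s)
Affine points: 11. Add the point at infinity: total = 12.

#E(F_7) = 12


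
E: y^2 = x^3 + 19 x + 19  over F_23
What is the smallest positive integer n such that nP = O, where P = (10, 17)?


Compute successive multiples of P until we hit O:
  1P = (10, 17)
  2P = (16, 16)
  3P = (13, 18)
  4P = (18, 11)
  5P = (20, 2)
  6P = (1, 4)
  7P = (5, 3)
  8P = (14, 4)
  ... (continuing to 25P)
  25P = O

ord(P) = 25


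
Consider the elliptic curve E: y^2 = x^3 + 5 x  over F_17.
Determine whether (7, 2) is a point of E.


Check whether y^2 = x^3 + 5 x + 0 (mod 17) for (x, y) = (7, 2).
LHS: y^2 = 2^2 mod 17 = 4
RHS: x^3 + 5 x + 0 = 7^3 + 5*7 + 0 mod 17 = 4
LHS = RHS

Yes, on the curve


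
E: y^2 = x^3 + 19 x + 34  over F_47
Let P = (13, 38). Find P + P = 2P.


Doubling: s = (3 x1^2 + a) / (2 y1)
s = (3*13^2 + 19) / (2*38) mod 47 = 23
x3 = s^2 - 2 x1 mod 47 = 23^2 - 2*13 = 33
y3 = s (x1 - x3) - y1 mod 47 = 23 * (13 - 33) - 38 = 19

2P = (33, 19)


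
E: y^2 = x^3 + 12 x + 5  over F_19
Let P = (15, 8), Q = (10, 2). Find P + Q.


P != Q, so use the chord formula.
s = (y2 - y1) / (x2 - x1) = (13) / (14) mod 19 = 5
x3 = s^2 - x1 - x2 mod 19 = 5^2 - 15 - 10 = 0
y3 = s (x1 - x3) - y1 mod 19 = 5 * (15 - 0) - 8 = 10

P + Q = (0, 10)


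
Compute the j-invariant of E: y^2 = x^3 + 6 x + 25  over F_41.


Delta = -16(4 a^3 + 27 b^2) mod 41 = 19
-1728 * (4 a)^3 = -1728 * (4*6)^3 mod 41 = 40
j = 40 * 19^(-1) mod 41 = 28

j = 28 (mod 41)


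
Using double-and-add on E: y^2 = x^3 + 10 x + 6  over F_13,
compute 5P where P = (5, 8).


k = 5 = 101_2 (binary, LSB first: 101)
Double-and-add from P = (5, 8):
  bit 0 = 1: acc = O + (5, 8) = (5, 8)
  bit 1 = 0: acc unchanged = (5, 8)
  bit 2 = 1: acc = (5, 8) + (11, 11) = (7, 4)

5P = (7, 4)


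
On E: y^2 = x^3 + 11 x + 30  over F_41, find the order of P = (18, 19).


Compute successive multiples of P until we hit O:
  1P = (18, 19)
  2P = (37, 2)
  3P = (37, 39)
  4P = (18, 22)
  5P = O

ord(P) = 5


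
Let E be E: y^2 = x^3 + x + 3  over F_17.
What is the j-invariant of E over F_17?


Delta = -16(4 a^3 + 27 b^2) mod 17 = 9
-1728 * (4 a)^3 = -1728 * (4*1)^3 mod 17 = 10
j = 10 * 9^(-1) mod 17 = 3

j = 3 (mod 17)


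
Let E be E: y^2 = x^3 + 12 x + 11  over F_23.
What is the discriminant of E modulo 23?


4 a^3 + 27 b^2 = 4*12^3 + 27*11^2 = 6912 + 3267 = 10179
Delta = -16 * (10179) = -162864
Delta mod 23 = 22

Delta = 22 (mod 23)


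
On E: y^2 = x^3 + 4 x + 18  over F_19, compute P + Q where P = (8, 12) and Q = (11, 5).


P != Q, so use the chord formula.
s = (y2 - y1) / (x2 - x1) = (12) / (3) mod 19 = 4
x3 = s^2 - x1 - x2 mod 19 = 4^2 - 8 - 11 = 16
y3 = s (x1 - x3) - y1 mod 19 = 4 * (8 - 16) - 12 = 13

P + Q = (16, 13)


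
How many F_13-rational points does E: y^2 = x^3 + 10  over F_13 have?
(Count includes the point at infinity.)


For each x in F_13, count y with y^2 = x^3 + 0 x + 10 mod 13:
  x = 0: RHS = 10, y in [6, 7]  -> 2 point(s)
  x = 4: RHS = 9, y in [3, 10]  -> 2 point(s)
  x = 10: RHS = 9, y in [3, 10]  -> 2 point(s)
  x = 12: RHS = 9, y in [3, 10]  -> 2 point(s)
Affine points: 8. Add the point at infinity: total = 9.

#E(F_13) = 9


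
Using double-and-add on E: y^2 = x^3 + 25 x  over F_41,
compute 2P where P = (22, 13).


k = 2 = 10_2 (binary, LSB first: 01)
Double-and-add from P = (22, 13):
  bit 0 = 0: acc unchanged = O
  bit 1 = 1: acc = O + (36, 18) = (36, 18)

2P = (36, 18)


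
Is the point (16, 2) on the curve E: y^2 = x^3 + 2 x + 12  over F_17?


Check whether y^2 = x^3 + 2 x + 12 (mod 17) for (x, y) = (16, 2).
LHS: y^2 = 2^2 mod 17 = 4
RHS: x^3 + 2 x + 12 = 16^3 + 2*16 + 12 mod 17 = 9
LHS != RHS

No, not on the curve


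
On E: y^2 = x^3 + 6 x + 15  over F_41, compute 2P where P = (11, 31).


Doubling: s = (3 x1^2 + a) / (2 y1)
s = (3*11^2 + 6) / (2*31) mod 41 = 0
x3 = s^2 - 2 x1 mod 41 = 0^2 - 2*11 = 19
y3 = s (x1 - x3) - y1 mod 41 = 0 * (11 - 19) - 31 = 10

2P = (19, 10)


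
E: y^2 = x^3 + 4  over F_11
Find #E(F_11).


For each x in F_11, count y with y^2 = x^3 + 0 x + 4 mod 11:
  x = 0: RHS = 4, y in [2, 9]  -> 2 point(s)
  x = 1: RHS = 5, y in [4, 7]  -> 2 point(s)
  x = 2: RHS = 1, y in [1, 10]  -> 2 point(s)
  x = 3: RHS = 9, y in [3, 8]  -> 2 point(s)
  x = 6: RHS = 0, y in [0]  -> 1 point(s)
  x = 10: RHS = 3, y in [5, 6]  -> 2 point(s)
Affine points: 11. Add the point at infinity: total = 12.

#E(F_11) = 12


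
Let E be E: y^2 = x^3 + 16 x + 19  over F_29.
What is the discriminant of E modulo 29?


4 a^3 + 27 b^2 = 4*16^3 + 27*19^2 = 16384 + 9747 = 26131
Delta = -16 * (26131) = -418096
Delta mod 29 = 26

Delta = 26 (mod 29)


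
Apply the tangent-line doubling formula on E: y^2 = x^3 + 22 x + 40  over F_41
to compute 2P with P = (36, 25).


Doubling: s = (3 x1^2 + a) / (2 y1)
s = (3*36^2 + 22) / (2*25) mod 41 = 29
x3 = s^2 - 2 x1 mod 41 = 29^2 - 2*36 = 31
y3 = s (x1 - x3) - y1 mod 41 = 29 * (36 - 31) - 25 = 38

2P = (31, 38)


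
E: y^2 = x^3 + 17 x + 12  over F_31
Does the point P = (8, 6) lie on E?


Check whether y^2 = x^3 + 17 x + 12 (mod 31) for (x, y) = (8, 6).
LHS: y^2 = 6^2 mod 31 = 5
RHS: x^3 + 17 x + 12 = 8^3 + 17*8 + 12 mod 31 = 9
LHS != RHS

No, not on the curve


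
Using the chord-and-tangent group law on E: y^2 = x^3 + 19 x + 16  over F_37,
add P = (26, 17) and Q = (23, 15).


P != Q, so use the chord formula.
s = (y2 - y1) / (x2 - x1) = (35) / (34) mod 37 = 13
x3 = s^2 - x1 - x2 mod 37 = 13^2 - 26 - 23 = 9
y3 = s (x1 - x3) - y1 mod 37 = 13 * (26 - 9) - 17 = 19

P + Q = (9, 19)


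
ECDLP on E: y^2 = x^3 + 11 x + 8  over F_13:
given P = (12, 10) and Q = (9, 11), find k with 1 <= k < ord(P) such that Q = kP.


Enumerate multiples of P until we hit Q = (9, 11):
  1P = (12, 10)
  2P = (6, 2)
  3P = (4, 5)
  4P = (11, 2)
  5P = (2, 5)
  6P = (9, 11)
Match found at i = 6.

k = 6


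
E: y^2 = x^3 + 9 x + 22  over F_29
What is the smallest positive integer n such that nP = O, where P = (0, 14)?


Compute successive multiples of P until we hit O:
  1P = (0, 14)
  2P = (23, 19)
  3P = (22, 14)
  4P = (7, 15)
  5P = (9, 22)
  6P = (19, 11)
  7P = (4, 8)
  8P = (20, 16)
  ... (continuing to 31P)
  31P = O

ord(P) = 31


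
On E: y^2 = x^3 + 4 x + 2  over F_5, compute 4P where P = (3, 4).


k = 4 = 100_2 (binary, LSB first: 001)
Double-and-add from P = (3, 4):
  bit 0 = 0: acc unchanged = O
  bit 1 = 0: acc unchanged = O
  bit 2 = 1: acc = O + (3, 4) = (3, 4)

4P = (3, 4)


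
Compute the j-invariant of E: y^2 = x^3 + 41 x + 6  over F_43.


Delta = -16(4 a^3 + 27 b^2) mod 43 = 10
-1728 * (4 a)^3 = -1728 * (4*41)^3 mod 43 = 11
j = 11 * 10^(-1) mod 43 = 14

j = 14 (mod 43)


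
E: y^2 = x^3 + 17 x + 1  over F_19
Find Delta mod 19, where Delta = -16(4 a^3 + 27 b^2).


4 a^3 + 27 b^2 = 4*17^3 + 27*1^2 = 19652 + 27 = 19679
Delta = -16 * (19679) = -314864
Delta mod 19 = 4

Delta = 4 (mod 19)


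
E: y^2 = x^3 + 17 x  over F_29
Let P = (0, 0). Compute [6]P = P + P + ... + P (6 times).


k = 6 = 110_2 (binary, LSB first: 011)
Double-and-add from P = (0, 0):
  bit 0 = 0: acc unchanged = O
  bit 1 = 1: acc = O + O = O
  bit 2 = 1: acc = O + O = O

6P = O


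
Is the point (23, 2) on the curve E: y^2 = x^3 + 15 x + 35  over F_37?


Check whether y^2 = x^3 + 15 x + 35 (mod 37) for (x, y) = (23, 2).
LHS: y^2 = 2^2 mod 37 = 4
RHS: x^3 + 15 x + 35 = 23^3 + 15*23 + 35 mod 37 = 4
LHS = RHS

Yes, on the curve


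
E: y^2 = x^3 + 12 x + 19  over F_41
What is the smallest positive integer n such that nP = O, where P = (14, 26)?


Compute successive multiples of P until we hit O:
  1P = (14, 26)
  2P = (3, 0)
  3P = (14, 15)
  4P = O

ord(P) = 4


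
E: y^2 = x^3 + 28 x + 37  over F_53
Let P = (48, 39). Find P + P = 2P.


Doubling: s = (3 x1^2 + a) / (2 y1)
s = (3*48^2 + 28) / (2*39) mod 53 = 2
x3 = s^2 - 2 x1 mod 53 = 2^2 - 2*48 = 14
y3 = s (x1 - x3) - y1 mod 53 = 2 * (48 - 14) - 39 = 29

2P = (14, 29)


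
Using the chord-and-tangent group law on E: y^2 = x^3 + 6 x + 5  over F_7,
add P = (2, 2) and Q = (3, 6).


P != Q, so use the chord formula.
s = (y2 - y1) / (x2 - x1) = (4) / (1) mod 7 = 4
x3 = s^2 - x1 - x2 mod 7 = 4^2 - 2 - 3 = 4
y3 = s (x1 - x3) - y1 mod 7 = 4 * (2 - 4) - 2 = 4

P + Q = (4, 4)


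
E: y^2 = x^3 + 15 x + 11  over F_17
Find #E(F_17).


For each x in F_17, count y with y^2 = x^3 + 15 x + 11 mod 17:
  x = 2: RHS = 15, y in [7, 10]  -> 2 point(s)
  x = 3: RHS = 15, y in [7, 10]  -> 2 point(s)
  x = 4: RHS = 16, y in [4, 13]  -> 2 point(s)
  x = 7: RHS = 0, y in [0]  -> 1 point(s)
  x = 9: RHS = 8, y in [5, 12]  -> 2 point(s)
  x = 12: RHS = 15, y in [7, 10]  -> 2 point(s)
Affine points: 11. Add the point at infinity: total = 12.

#E(F_17) = 12


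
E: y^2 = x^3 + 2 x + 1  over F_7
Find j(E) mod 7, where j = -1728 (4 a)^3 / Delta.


Delta = -16(4 a^3 + 27 b^2) mod 7 = 1
-1728 * (4 a)^3 = -1728 * (4*2)^3 mod 7 = 1
j = 1 * 1^(-1) mod 7 = 1

j = 1 (mod 7)


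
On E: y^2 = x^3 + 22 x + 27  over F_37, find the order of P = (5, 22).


Compute successive multiples of P until we hit O:
  1P = (5, 22)
  2P = (31, 30)
  3P = (0, 8)
  4P = (28, 32)
  5P = (3, 3)
  6P = (36, 35)
  7P = (12, 24)
  8P = (8, 30)
  ... (continuing to 31P)
  31P = O

ord(P) = 31


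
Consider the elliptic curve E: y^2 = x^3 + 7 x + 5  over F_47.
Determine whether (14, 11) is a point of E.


Check whether y^2 = x^3 + 7 x + 5 (mod 47) for (x, y) = (14, 11).
LHS: y^2 = 11^2 mod 47 = 27
RHS: x^3 + 7 x + 5 = 14^3 + 7*14 + 5 mod 47 = 27
LHS = RHS

Yes, on the curve


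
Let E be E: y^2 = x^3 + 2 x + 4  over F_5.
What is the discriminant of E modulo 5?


4 a^3 + 27 b^2 = 4*2^3 + 27*4^2 = 32 + 432 = 464
Delta = -16 * (464) = -7424
Delta mod 5 = 1

Delta = 1 (mod 5)


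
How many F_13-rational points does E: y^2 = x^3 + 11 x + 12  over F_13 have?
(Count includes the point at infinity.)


For each x in F_13, count y with y^2 = x^3 + 11 x + 12 mod 13:
  x = 0: RHS = 12, y in [5, 8]  -> 2 point(s)
  x = 2: RHS = 3, y in [4, 9]  -> 2 point(s)
  x = 4: RHS = 3, y in [4, 9]  -> 2 point(s)
  x = 5: RHS = 10, y in [6, 7]  -> 2 point(s)
  x = 7: RHS = 3, y in [4, 9]  -> 2 point(s)
  x = 8: RHS = 1, y in [1, 12]  -> 2 point(s)
  x = 10: RHS = 4, y in [2, 11]  -> 2 point(s)
  x = 12: RHS = 0, y in [0]  -> 1 point(s)
Affine points: 15. Add the point at infinity: total = 16.

#E(F_13) = 16


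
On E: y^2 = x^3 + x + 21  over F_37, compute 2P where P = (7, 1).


Doubling: s = (3 x1^2 + a) / (2 y1)
s = (3*7^2 + 1) / (2*1) mod 37 = 0
x3 = s^2 - 2 x1 mod 37 = 0^2 - 2*7 = 23
y3 = s (x1 - x3) - y1 mod 37 = 0 * (7 - 23) - 1 = 36

2P = (23, 36)


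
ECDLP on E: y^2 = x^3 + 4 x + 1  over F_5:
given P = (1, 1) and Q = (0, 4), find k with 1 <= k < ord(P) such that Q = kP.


Enumerate multiples of P until we hit Q = (0, 4):
  1P = (1, 1)
  2P = (4, 1)
  3P = (0, 4)
Match found at i = 3.

k = 3


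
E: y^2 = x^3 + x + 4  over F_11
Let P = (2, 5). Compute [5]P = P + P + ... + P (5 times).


k = 5 = 101_2 (binary, LSB first: 101)
Double-and-add from P = (2, 5):
  bit 0 = 1: acc = O + (2, 5) = (2, 5)
  bit 1 = 0: acc unchanged = (2, 5)
  bit 2 = 1: acc = (2, 5) + (9, 4) = (9, 7)

5P = (9, 7)


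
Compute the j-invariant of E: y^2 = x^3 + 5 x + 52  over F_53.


Delta = -16(4 a^3 + 27 b^2) mod 53 = 48
-1728 * (4 a)^3 = -1728 * (4*5)^3 mod 53 = 43
j = 43 * 48^(-1) mod 53 = 2

j = 2 (mod 53)


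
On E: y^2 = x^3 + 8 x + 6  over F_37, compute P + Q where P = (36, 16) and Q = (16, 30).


P != Q, so use the chord formula.
s = (y2 - y1) / (x2 - x1) = (14) / (17) mod 37 = 3
x3 = s^2 - x1 - x2 mod 37 = 3^2 - 36 - 16 = 31
y3 = s (x1 - x3) - y1 mod 37 = 3 * (36 - 31) - 16 = 36

P + Q = (31, 36)


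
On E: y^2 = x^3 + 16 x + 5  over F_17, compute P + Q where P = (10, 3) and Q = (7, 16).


P != Q, so use the chord formula.
s = (y2 - y1) / (x2 - x1) = (13) / (14) mod 17 = 7
x3 = s^2 - x1 - x2 mod 17 = 7^2 - 10 - 7 = 15
y3 = s (x1 - x3) - y1 mod 17 = 7 * (10 - 15) - 3 = 13

P + Q = (15, 13)


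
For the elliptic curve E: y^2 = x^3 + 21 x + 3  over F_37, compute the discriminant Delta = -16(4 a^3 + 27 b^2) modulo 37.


4 a^3 + 27 b^2 = 4*21^3 + 27*3^2 = 37044 + 243 = 37287
Delta = -16 * (37287) = -596592
Delta mod 37 = 33

Delta = 33 (mod 37)


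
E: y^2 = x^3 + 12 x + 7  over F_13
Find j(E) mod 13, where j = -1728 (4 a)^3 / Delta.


Delta = -16(4 a^3 + 27 b^2) mod 13 = 8
-1728 * (4 a)^3 = -1728 * (4*12)^3 mod 13 = 1
j = 1 * 8^(-1) mod 13 = 5

j = 5 (mod 13)


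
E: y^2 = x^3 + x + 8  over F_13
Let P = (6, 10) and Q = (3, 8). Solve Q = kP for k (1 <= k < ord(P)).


Enumerate multiples of P until we hit Q = (3, 8):
  1P = (6, 10)
  2P = (10, 2)
  3P = (1, 6)
  4P = (3, 8)
Match found at i = 4.

k = 4


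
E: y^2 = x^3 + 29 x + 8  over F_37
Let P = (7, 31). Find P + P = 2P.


Doubling: s = (3 x1^2 + a) / (2 y1)
s = (3*7^2 + 29) / (2*31) mod 37 = 10
x3 = s^2 - 2 x1 mod 37 = 10^2 - 2*7 = 12
y3 = s (x1 - x3) - y1 mod 37 = 10 * (7 - 12) - 31 = 30

2P = (12, 30)


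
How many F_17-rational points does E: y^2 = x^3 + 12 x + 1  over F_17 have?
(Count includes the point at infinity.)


For each x in F_17, count y with y^2 = x^3 + 12 x + 1 mod 17:
  x = 0: RHS = 1, y in [1, 16]  -> 2 point(s)
  x = 2: RHS = 16, y in [4, 13]  -> 2 point(s)
  x = 3: RHS = 13, y in [8, 9]  -> 2 point(s)
  x = 5: RHS = 16, y in [4, 13]  -> 2 point(s)
  x = 6: RHS = 0, y in [0]  -> 1 point(s)
  x = 10: RHS = 16, y in [4, 13]  -> 2 point(s)
  x = 11: RHS = 2, y in [6, 11]  -> 2 point(s)
  x = 13: RHS = 8, y in [5, 12]  -> 2 point(s)
Affine points: 15. Add the point at infinity: total = 16.

#E(F_17) = 16


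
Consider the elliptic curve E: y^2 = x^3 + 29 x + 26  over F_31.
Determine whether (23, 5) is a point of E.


Check whether y^2 = x^3 + 29 x + 26 (mod 31) for (x, y) = (23, 5).
LHS: y^2 = 5^2 mod 31 = 25
RHS: x^3 + 29 x + 26 = 23^3 + 29*23 + 26 mod 31 = 26
LHS != RHS

No, not on the curve


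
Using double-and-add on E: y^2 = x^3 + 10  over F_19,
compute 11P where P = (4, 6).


k = 11 = 1011_2 (binary, LSB first: 1101)
Double-and-add from P = (4, 6):
  bit 0 = 1: acc = O + (4, 6) = (4, 6)
  bit 1 = 1: acc = (4, 6) + (8, 16) = (18, 16)
  bit 2 = 0: acc unchanged = (18, 16)
  bit 3 = 1: acc = (18, 16) + (9, 13) = (9, 6)

11P = (9, 6)


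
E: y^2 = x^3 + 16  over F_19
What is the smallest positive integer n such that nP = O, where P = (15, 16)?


Compute successive multiples of P until we hit O:
  1P = (15, 16)
  2P = (15, 3)
  3P = O

ord(P) = 3


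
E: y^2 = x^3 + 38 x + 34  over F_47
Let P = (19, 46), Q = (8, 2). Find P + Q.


P != Q, so use the chord formula.
s = (y2 - y1) / (x2 - x1) = (3) / (36) mod 47 = 4
x3 = s^2 - x1 - x2 mod 47 = 4^2 - 19 - 8 = 36
y3 = s (x1 - x3) - y1 mod 47 = 4 * (19 - 36) - 46 = 27

P + Q = (36, 27)


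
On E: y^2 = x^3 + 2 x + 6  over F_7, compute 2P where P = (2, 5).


Doubling: s = (3 x1^2 + a) / (2 y1)
s = (3*2^2 + 2) / (2*5) mod 7 = 0
x3 = s^2 - 2 x1 mod 7 = 0^2 - 2*2 = 3
y3 = s (x1 - x3) - y1 mod 7 = 0 * (2 - 3) - 5 = 2

2P = (3, 2)


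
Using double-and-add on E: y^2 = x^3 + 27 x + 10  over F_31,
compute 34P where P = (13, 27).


k = 34 = 100010_2 (binary, LSB first: 010001)
Double-and-add from P = (13, 27):
  bit 0 = 0: acc unchanged = O
  bit 1 = 1: acc = O + (14, 1) = (14, 1)
  bit 2 = 0: acc unchanged = (14, 1)
  bit 3 = 0: acc unchanged = (14, 1)
  bit 4 = 0: acc unchanged = (14, 1)
  bit 5 = 1: acc = (14, 1) + (20, 26) = (29, 14)

34P = (29, 14)


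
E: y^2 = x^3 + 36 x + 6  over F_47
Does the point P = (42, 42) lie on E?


Check whether y^2 = x^3 + 36 x + 6 (mod 47) for (x, y) = (42, 42).
LHS: y^2 = 42^2 mod 47 = 25
RHS: x^3 + 36 x + 6 = 42^3 + 36*42 + 6 mod 47 = 30
LHS != RHS

No, not on the curve


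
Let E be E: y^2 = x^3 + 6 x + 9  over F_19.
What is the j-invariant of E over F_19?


Delta = -16(4 a^3 + 27 b^2) mod 19 = 14
-1728 * (4 a)^3 = -1728 * (4*6)^3 mod 19 = 11
j = 11 * 14^(-1) mod 19 = 13

j = 13 (mod 19)


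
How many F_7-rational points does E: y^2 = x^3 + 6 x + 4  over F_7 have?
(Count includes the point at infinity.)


For each x in F_7, count y with y^2 = x^3 + 6 x + 4 mod 7:
  x = 0: RHS = 4, y in [2, 5]  -> 2 point(s)
  x = 1: RHS = 4, y in [2, 5]  -> 2 point(s)
  x = 3: RHS = 0, y in [0]  -> 1 point(s)
  x = 4: RHS = 1, y in [1, 6]  -> 2 point(s)
  x = 6: RHS = 4, y in [2, 5]  -> 2 point(s)
Affine points: 9. Add the point at infinity: total = 10.

#E(F_7) = 10


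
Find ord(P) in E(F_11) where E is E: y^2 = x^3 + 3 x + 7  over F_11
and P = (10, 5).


Compute successive multiples of P until we hit O:
  1P = (10, 5)
  2P = (5, 9)
  3P = (5, 2)
  4P = (10, 6)
  5P = O

ord(P) = 5


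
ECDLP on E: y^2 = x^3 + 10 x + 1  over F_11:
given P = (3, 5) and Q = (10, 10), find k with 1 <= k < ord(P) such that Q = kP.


Enumerate multiples of P until we hit Q = (10, 10):
  1P = (3, 5)
  2P = (10, 1)
  3P = (10, 10)
Match found at i = 3.

k = 3


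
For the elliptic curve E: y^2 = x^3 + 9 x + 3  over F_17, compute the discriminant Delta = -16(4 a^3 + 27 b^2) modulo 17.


4 a^3 + 27 b^2 = 4*9^3 + 27*3^2 = 2916 + 243 = 3159
Delta = -16 * (3159) = -50544
Delta mod 17 = 14

Delta = 14 (mod 17)


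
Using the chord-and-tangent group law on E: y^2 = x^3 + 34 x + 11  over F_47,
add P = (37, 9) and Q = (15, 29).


P != Q, so use the chord formula.
s = (y2 - y1) / (x2 - x1) = (20) / (25) mod 47 = 29
x3 = s^2 - x1 - x2 mod 47 = 29^2 - 37 - 15 = 37
y3 = s (x1 - x3) - y1 mod 47 = 29 * (37 - 37) - 9 = 38

P + Q = (37, 38)


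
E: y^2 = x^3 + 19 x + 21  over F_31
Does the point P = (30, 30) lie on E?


Check whether y^2 = x^3 + 19 x + 21 (mod 31) for (x, y) = (30, 30).
LHS: y^2 = 30^2 mod 31 = 1
RHS: x^3 + 19 x + 21 = 30^3 + 19*30 + 21 mod 31 = 1
LHS = RHS

Yes, on the curve


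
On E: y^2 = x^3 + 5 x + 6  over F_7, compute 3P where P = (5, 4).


k = 3 = 11_2 (binary, LSB first: 11)
Double-and-add from P = (5, 4):
  bit 0 = 1: acc = O + (5, 4) = (5, 4)
  bit 1 = 1: acc = (5, 4) + (6, 0) = (5, 3)

3P = (5, 3)


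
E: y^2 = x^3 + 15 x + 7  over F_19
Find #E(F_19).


For each x in F_19, count y with y^2 = x^3 + 15 x + 7 mod 19:
  x = 0: RHS = 7, y in [8, 11]  -> 2 point(s)
  x = 1: RHS = 4, y in [2, 17]  -> 2 point(s)
  x = 2: RHS = 7, y in [8, 11]  -> 2 point(s)
  x = 4: RHS = 17, y in [6, 13]  -> 2 point(s)
  x = 5: RHS = 17, y in [6, 13]  -> 2 point(s)
  x = 6: RHS = 9, y in [3, 16]  -> 2 point(s)
  x = 9: RHS = 16, y in [4, 15]  -> 2 point(s)
  x = 10: RHS = 17, y in [6, 13]  -> 2 point(s)
  x = 13: RHS = 5, y in [9, 10]  -> 2 point(s)
  x = 14: RHS = 16, y in [4, 15]  -> 2 point(s)
  x = 15: RHS = 16, y in [4, 15]  -> 2 point(s)
  x = 16: RHS = 11, y in [7, 12]  -> 2 point(s)
  x = 17: RHS = 7, y in [8, 11]  -> 2 point(s)
Affine points: 26. Add the point at infinity: total = 27.

#E(F_19) = 27


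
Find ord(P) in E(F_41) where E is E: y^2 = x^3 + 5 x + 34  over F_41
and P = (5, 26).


Compute successive multiples of P until we hit O:
  1P = (5, 26)
  2P = (29, 38)
  3P = (38, 19)
  4P = (34, 5)
  5P = (23, 4)
  6P = (15, 9)
  7P = (12, 31)
  8P = (22, 38)
  ... (continuing to 22P)
  22P = O

ord(P) = 22


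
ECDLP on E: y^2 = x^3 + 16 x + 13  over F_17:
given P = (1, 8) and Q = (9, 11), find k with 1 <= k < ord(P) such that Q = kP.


Enumerate multiples of P until we hit Q = (9, 11):
  1P = (1, 8)
  2P = (2, 11)
  3P = (6, 11)
  4P = (9, 11)
Match found at i = 4.

k = 4


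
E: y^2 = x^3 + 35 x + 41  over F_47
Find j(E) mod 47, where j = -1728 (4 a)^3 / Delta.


Delta = -16(4 a^3 + 27 b^2) mod 47 = 6
-1728 * (4 a)^3 = -1728 * (4*35)^3 mod 47 = 36
j = 36 * 6^(-1) mod 47 = 6

j = 6 (mod 47)


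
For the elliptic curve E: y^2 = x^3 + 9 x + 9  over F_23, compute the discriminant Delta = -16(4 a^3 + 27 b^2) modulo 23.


4 a^3 + 27 b^2 = 4*9^3 + 27*9^2 = 2916 + 2187 = 5103
Delta = -16 * (5103) = -81648
Delta mod 23 = 2

Delta = 2 (mod 23)


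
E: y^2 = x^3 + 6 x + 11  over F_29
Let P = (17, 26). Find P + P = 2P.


Doubling: s = (3 x1^2 + a) / (2 y1)
s = (3*17^2 + 6) / (2*26) mod 29 = 14
x3 = s^2 - 2 x1 mod 29 = 14^2 - 2*17 = 17
y3 = s (x1 - x3) - y1 mod 29 = 14 * (17 - 17) - 26 = 3

2P = (17, 3)


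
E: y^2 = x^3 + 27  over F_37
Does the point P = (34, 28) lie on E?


Check whether y^2 = x^3 + 0 x + 27 (mod 37) for (x, y) = (34, 28).
LHS: y^2 = 28^2 mod 37 = 7
RHS: x^3 + 0 x + 27 = 34^3 + 0*34 + 27 mod 37 = 0
LHS != RHS

No, not on the curve


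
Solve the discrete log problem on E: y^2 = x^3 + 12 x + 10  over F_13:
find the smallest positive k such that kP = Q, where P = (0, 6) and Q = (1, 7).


Enumerate multiples of P until we hit Q = (1, 7):
  1P = (0, 6)
  2P = (1, 6)
  3P = (12, 7)
  4P = (2, 9)
  5P = (10, 5)
  6P = (6, 5)
  7P = (11, 11)
  8P = (5, 0)
  9P = (11, 2)
  10P = (6, 8)
  11P = (10, 8)
  12P = (2, 4)
  13P = (12, 6)
  14P = (1, 7)
Match found at i = 14.

k = 14


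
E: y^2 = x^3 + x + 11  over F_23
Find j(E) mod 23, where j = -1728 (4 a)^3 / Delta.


Delta = -16(4 a^3 + 27 b^2) mod 23 = 12
-1728 * (4 a)^3 = -1728 * (4*1)^3 mod 23 = 15
j = 15 * 12^(-1) mod 23 = 7

j = 7 (mod 23)


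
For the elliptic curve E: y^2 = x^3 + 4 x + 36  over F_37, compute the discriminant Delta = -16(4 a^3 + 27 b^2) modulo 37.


4 a^3 + 27 b^2 = 4*4^3 + 27*36^2 = 256 + 34992 = 35248
Delta = -16 * (35248) = -563968
Delta mod 37 = 23

Delta = 23 (mod 37)


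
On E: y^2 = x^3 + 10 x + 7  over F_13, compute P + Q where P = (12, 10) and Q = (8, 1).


P != Q, so use the chord formula.
s = (y2 - y1) / (x2 - x1) = (4) / (9) mod 13 = 12
x3 = s^2 - x1 - x2 mod 13 = 12^2 - 12 - 8 = 7
y3 = s (x1 - x3) - y1 mod 13 = 12 * (12 - 7) - 10 = 11

P + Q = (7, 11)


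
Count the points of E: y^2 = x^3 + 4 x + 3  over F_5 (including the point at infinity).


For each x in F_5, count y with y^2 = x^3 + 4 x + 3 mod 5:
  x = 2: RHS = 4, y in [2, 3]  -> 2 point(s)
Affine points: 2. Add the point at infinity: total = 3.

#E(F_5) = 3


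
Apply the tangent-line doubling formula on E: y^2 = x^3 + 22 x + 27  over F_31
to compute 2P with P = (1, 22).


Doubling: s = (3 x1^2 + a) / (2 y1)
s = (3*1^2 + 22) / (2*22) mod 31 = 21
x3 = s^2 - 2 x1 mod 31 = 21^2 - 2*1 = 5
y3 = s (x1 - x3) - y1 mod 31 = 21 * (1 - 5) - 22 = 18

2P = (5, 18)


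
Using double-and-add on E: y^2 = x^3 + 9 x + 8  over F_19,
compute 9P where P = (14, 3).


k = 9 = 1001_2 (binary, LSB first: 1001)
Double-and-add from P = (14, 3):
  bit 0 = 1: acc = O + (14, 3) = (14, 3)
  bit 1 = 0: acc unchanged = (14, 3)
  bit 2 = 0: acc unchanged = (14, 3)
  bit 3 = 1: acc = (14, 3) + (9, 18) = (5, 8)

9P = (5, 8)


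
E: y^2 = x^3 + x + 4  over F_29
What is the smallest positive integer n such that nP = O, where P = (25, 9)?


Compute successive multiples of P until we hit O:
  1P = (25, 9)
  2P = (1, 8)
  3P = (10, 17)
  4P = (18, 24)
  5P = (19, 3)
  6P = (15, 1)
  7P = (14, 23)
  8P = (6, 9)
  ... (continuing to 33P)
  33P = O

ord(P) = 33


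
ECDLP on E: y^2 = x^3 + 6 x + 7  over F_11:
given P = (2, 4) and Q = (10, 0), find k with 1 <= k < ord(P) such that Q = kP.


Enumerate multiples of P until we hit Q = (10, 0):
  1P = (2, 4)
  2P = (10, 0)
Match found at i = 2.

k = 2


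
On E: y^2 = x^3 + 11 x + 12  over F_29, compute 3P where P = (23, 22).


k = 3 = 11_2 (binary, LSB first: 11)
Double-and-add from P = (23, 22):
  bit 0 = 1: acc = O + (23, 22) = (23, 22)
  bit 1 = 1: acc = (23, 22) + (19, 2) = (12, 4)

3P = (12, 4)


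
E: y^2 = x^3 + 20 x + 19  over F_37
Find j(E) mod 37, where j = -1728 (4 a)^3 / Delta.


Delta = -16(4 a^3 + 27 b^2) mod 37 = 9
-1728 * (4 a)^3 = -1728 * (4*20)^3 mod 37 = 8
j = 8 * 9^(-1) mod 37 = 5

j = 5 (mod 37)


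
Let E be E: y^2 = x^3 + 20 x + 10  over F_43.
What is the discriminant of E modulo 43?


4 a^3 + 27 b^2 = 4*20^3 + 27*10^2 = 32000 + 2700 = 34700
Delta = -16 * (34700) = -555200
Delta mod 43 = 16

Delta = 16 (mod 43)


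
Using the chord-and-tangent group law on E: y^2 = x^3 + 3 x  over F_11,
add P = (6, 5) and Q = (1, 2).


P != Q, so use the chord formula.
s = (y2 - y1) / (x2 - x1) = (8) / (6) mod 11 = 5
x3 = s^2 - x1 - x2 mod 11 = 5^2 - 6 - 1 = 7
y3 = s (x1 - x3) - y1 mod 11 = 5 * (6 - 7) - 5 = 1

P + Q = (7, 1)


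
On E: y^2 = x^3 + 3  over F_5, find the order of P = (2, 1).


Compute successive multiples of P until we hit O:
  1P = (2, 1)
  2P = (2, 4)
  3P = O

ord(P) = 3


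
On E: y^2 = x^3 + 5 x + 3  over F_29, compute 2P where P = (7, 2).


Doubling: s = (3 x1^2 + a) / (2 y1)
s = (3*7^2 + 5) / (2*2) mod 29 = 9
x3 = s^2 - 2 x1 mod 29 = 9^2 - 2*7 = 9
y3 = s (x1 - x3) - y1 mod 29 = 9 * (7 - 9) - 2 = 9

2P = (9, 9)


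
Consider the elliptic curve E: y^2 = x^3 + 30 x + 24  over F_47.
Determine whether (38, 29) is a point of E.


Check whether y^2 = x^3 + 30 x + 24 (mod 47) for (x, y) = (38, 29).
LHS: y^2 = 29^2 mod 47 = 42
RHS: x^3 + 30 x + 24 = 38^3 + 30*38 + 24 mod 47 = 12
LHS != RHS

No, not on the curve


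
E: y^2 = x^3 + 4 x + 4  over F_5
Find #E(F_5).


For each x in F_5, count y with y^2 = x^3 + 4 x + 4 mod 5:
  x = 0: RHS = 4, y in [2, 3]  -> 2 point(s)
  x = 1: RHS = 4, y in [2, 3]  -> 2 point(s)
  x = 2: RHS = 0, y in [0]  -> 1 point(s)
  x = 4: RHS = 4, y in [2, 3]  -> 2 point(s)
Affine points: 7. Add the point at infinity: total = 8.

#E(F_5) = 8


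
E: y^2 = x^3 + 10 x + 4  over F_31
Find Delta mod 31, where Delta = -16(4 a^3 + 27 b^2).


4 a^3 + 27 b^2 = 4*10^3 + 27*4^2 = 4000 + 432 = 4432
Delta = -16 * (4432) = -70912
Delta mod 31 = 16

Delta = 16 (mod 31)


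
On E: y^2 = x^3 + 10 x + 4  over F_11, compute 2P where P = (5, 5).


Doubling: s = (3 x1^2 + a) / (2 y1)
s = (3*5^2 + 10) / (2*5) mod 11 = 3
x3 = s^2 - 2 x1 mod 11 = 3^2 - 2*5 = 10
y3 = s (x1 - x3) - y1 mod 11 = 3 * (5 - 10) - 5 = 2

2P = (10, 2)


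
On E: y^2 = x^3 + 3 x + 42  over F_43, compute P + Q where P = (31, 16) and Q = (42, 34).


P != Q, so use the chord formula.
s = (y2 - y1) / (x2 - x1) = (18) / (11) mod 43 = 29
x3 = s^2 - x1 - x2 mod 43 = 29^2 - 31 - 42 = 37
y3 = s (x1 - x3) - y1 mod 43 = 29 * (31 - 37) - 16 = 25

P + Q = (37, 25)


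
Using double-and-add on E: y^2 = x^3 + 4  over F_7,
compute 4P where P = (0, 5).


k = 4 = 100_2 (binary, LSB first: 001)
Double-and-add from P = (0, 5):
  bit 0 = 0: acc unchanged = O
  bit 1 = 0: acc unchanged = O
  bit 2 = 1: acc = O + (0, 5) = (0, 5)

4P = (0, 5)


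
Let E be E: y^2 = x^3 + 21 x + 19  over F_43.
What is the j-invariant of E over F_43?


Delta = -16(4 a^3 + 27 b^2) mod 43 = 17
-1728 * (4 a)^3 = -1728 * (4*21)^3 mod 43 = 21
j = 21 * 17^(-1) mod 43 = 24

j = 24 (mod 43)


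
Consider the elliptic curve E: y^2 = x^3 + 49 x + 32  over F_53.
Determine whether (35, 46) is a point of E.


Check whether y^2 = x^3 + 49 x + 32 (mod 53) for (x, y) = (35, 46).
LHS: y^2 = 46^2 mod 53 = 49
RHS: x^3 + 49 x + 32 = 35^3 + 49*35 + 32 mod 53 = 49
LHS = RHS

Yes, on the curve


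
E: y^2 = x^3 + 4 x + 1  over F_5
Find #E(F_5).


For each x in F_5, count y with y^2 = x^3 + 4 x + 1 mod 5:
  x = 0: RHS = 1, y in [1, 4]  -> 2 point(s)
  x = 1: RHS = 1, y in [1, 4]  -> 2 point(s)
  x = 3: RHS = 0, y in [0]  -> 1 point(s)
  x = 4: RHS = 1, y in [1, 4]  -> 2 point(s)
Affine points: 7. Add the point at infinity: total = 8.

#E(F_5) = 8


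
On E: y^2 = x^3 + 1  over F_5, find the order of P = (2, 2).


Compute successive multiples of P until we hit O:
  1P = (2, 2)
  2P = (0, 4)
  3P = (4, 0)
  4P = (0, 1)
  5P = (2, 3)
  6P = O

ord(P) = 6


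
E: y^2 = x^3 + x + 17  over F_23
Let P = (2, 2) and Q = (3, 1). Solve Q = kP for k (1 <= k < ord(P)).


Enumerate multiples of P until we hit Q = (3, 1):
  1P = (2, 2)
  2P = (8, 13)
  3P = (17, 5)
  4P = (16, 9)
  5P = (11, 5)
  6P = (5, 20)
  7P = (6, 20)
  8P = (18, 18)
  9P = (4, 19)
  10P = (3, 1)
Match found at i = 10.

k = 10


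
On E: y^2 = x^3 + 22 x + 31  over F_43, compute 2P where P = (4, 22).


Doubling: s = (3 x1^2 + a) / (2 y1)
s = (3*4^2 + 22) / (2*22) mod 43 = 27
x3 = s^2 - 2 x1 mod 43 = 27^2 - 2*4 = 33
y3 = s (x1 - x3) - y1 mod 43 = 27 * (4 - 33) - 22 = 12

2P = (33, 12)


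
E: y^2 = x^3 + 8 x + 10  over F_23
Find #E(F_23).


For each x in F_23, count y with y^2 = x^3 + 8 x + 10 mod 23:
  x = 7: RHS = 18, y in [8, 15]  -> 2 point(s)
  x = 9: RHS = 6, y in [11, 12]  -> 2 point(s)
  x = 10: RHS = 9, y in [3, 20]  -> 2 point(s)
  x = 11: RHS = 3, y in [7, 16]  -> 2 point(s)
  x = 15: RHS = 9, y in [3, 20]  -> 2 point(s)
  x = 16: RHS = 2, y in [5, 18]  -> 2 point(s)
  x = 18: RHS = 6, y in [11, 12]  -> 2 point(s)
  x = 19: RHS = 6, y in [11, 12]  -> 2 point(s)
  x = 21: RHS = 9, y in [3, 20]  -> 2 point(s)
  x = 22: RHS = 1, y in [1, 22]  -> 2 point(s)
Affine points: 20. Add the point at infinity: total = 21.

#E(F_23) = 21


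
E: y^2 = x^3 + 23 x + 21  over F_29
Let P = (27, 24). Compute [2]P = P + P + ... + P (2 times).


k = 2 = 10_2 (binary, LSB first: 01)
Double-and-add from P = (27, 24):
  bit 0 = 0: acc unchanged = O
  bit 1 = 1: acc = O + (9, 0) = (9, 0)

2P = (9, 0)


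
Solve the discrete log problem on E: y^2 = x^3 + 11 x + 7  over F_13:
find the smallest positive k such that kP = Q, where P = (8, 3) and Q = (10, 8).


Enumerate multiples of P until we hit Q = (10, 8):
  1P = (8, 3)
  2P = (6, 4)
  3P = (9, 4)
  4P = (10, 8)
Match found at i = 4.

k = 4


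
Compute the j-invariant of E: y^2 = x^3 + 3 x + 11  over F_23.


Delta = -16(4 a^3 + 27 b^2) mod 23 = 4
-1728 * (4 a)^3 = -1728 * (4*3)^3 mod 23 = 14
j = 14 * 4^(-1) mod 23 = 15

j = 15 (mod 23)


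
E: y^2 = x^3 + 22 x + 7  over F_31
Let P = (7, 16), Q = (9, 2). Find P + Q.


P != Q, so use the chord formula.
s = (y2 - y1) / (x2 - x1) = (17) / (2) mod 31 = 24
x3 = s^2 - x1 - x2 mod 31 = 24^2 - 7 - 9 = 2
y3 = s (x1 - x3) - y1 mod 31 = 24 * (7 - 2) - 16 = 11

P + Q = (2, 11)


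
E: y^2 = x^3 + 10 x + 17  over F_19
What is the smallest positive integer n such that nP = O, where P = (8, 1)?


Compute successive multiples of P until we hit O:
  1P = (8, 1)
  2P = (1, 3)
  3P = (0, 13)
  4P = (18, 14)
  5P = (4, 8)
  6P = (16, 13)
  7P = (2, 8)
  8P = (13, 8)
  ... (continuing to 20P)
  20P = O

ord(P) = 20


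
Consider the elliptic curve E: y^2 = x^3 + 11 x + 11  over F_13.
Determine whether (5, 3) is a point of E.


Check whether y^2 = x^3 + 11 x + 11 (mod 13) for (x, y) = (5, 3).
LHS: y^2 = 3^2 mod 13 = 9
RHS: x^3 + 11 x + 11 = 5^3 + 11*5 + 11 mod 13 = 9
LHS = RHS

Yes, on the curve


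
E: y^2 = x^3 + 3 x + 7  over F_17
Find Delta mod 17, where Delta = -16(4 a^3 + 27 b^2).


4 a^3 + 27 b^2 = 4*3^3 + 27*7^2 = 108 + 1323 = 1431
Delta = -16 * (1431) = -22896
Delta mod 17 = 3

Delta = 3 (mod 17)


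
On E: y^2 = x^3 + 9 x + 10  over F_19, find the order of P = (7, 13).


Compute successive multiples of P until we hit O:
  1P = (7, 13)
  2P = (3, 11)
  3P = (14, 12)
  4P = (5, 3)
  5P = (13, 14)
  6P = (8, 9)
  7P = (1, 1)
  8P = (15, 9)
  ... (continuing to 22P)
  22P = O

ord(P) = 22


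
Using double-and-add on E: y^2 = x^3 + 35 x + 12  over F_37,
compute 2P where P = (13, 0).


k = 2 = 10_2 (binary, LSB first: 01)
Double-and-add from P = (13, 0):
  bit 0 = 0: acc unchanged = O
  bit 1 = 1: acc = O + O = O

2P = O


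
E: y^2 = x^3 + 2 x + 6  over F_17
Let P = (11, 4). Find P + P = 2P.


Doubling: s = (3 x1^2 + a) / (2 y1)
s = (3*11^2 + 2) / (2*4) mod 17 = 1
x3 = s^2 - 2 x1 mod 17 = 1^2 - 2*11 = 13
y3 = s (x1 - x3) - y1 mod 17 = 1 * (11 - 13) - 4 = 11

2P = (13, 11)


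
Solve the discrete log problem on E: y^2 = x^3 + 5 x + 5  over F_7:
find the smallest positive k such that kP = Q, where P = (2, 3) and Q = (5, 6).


Enumerate multiples of P until we hit Q = (5, 6):
  1P = (2, 3)
  2P = (5, 6)
Match found at i = 2.

k = 2


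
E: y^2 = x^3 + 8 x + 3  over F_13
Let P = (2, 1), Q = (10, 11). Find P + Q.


P != Q, so use the chord formula.
s = (y2 - y1) / (x2 - x1) = (10) / (8) mod 13 = 11
x3 = s^2 - x1 - x2 mod 13 = 11^2 - 2 - 10 = 5
y3 = s (x1 - x3) - y1 mod 13 = 11 * (2 - 5) - 1 = 5

P + Q = (5, 5)


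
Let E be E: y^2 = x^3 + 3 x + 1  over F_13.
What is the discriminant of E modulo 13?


4 a^3 + 27 b^2 = 4*3^3 + 27*1^2 = 108 + 27 = 135
Delta = -16 * (135) = -2160
Delta mod 13 = 11

Delta = 11 (mod 13)


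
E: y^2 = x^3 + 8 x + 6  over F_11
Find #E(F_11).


For each x in F_11, count y with y^2 = x^3 + 8 x + 6 mod 11:
  x = 1: RHS = 4, y in [2, 9]  -> 2 point(s)
  x = 4: RHS = 3, y in [5, 6]  -> 2 point(s)
  x = 7: RHS = 9, y in [3, 8]  -> 2 point(s)
  x = 9: RHS = 4, y in [2, 9]  -> 2 point(s)
Affine points: 8. Add the point at infinity: total = 9.

#E(F_11) = 9


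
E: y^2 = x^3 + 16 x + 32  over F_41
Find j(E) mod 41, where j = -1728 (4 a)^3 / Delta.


Delta = -16(4 a^3 + 27 b^2) mod 41 = 32
-1728 * (4 a)^3 = -1728 * (4*16)^3 mod 41 = 19
j = 19 * 32^(-1) mod 41 = 7

j = 7 (mod 41)


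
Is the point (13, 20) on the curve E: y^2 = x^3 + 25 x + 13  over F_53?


Check whether y^2 = x^3 + 25 x + 13 (mod 53) for (x, y) = (13, 20).
LHS: y^2 = 20^2 mod 53 = 29
RHS: x^3 + 25 x + 13 = 13^3 + 25*13 + 13 mod 53 = 44
LHS != RHS

No, not on the curve


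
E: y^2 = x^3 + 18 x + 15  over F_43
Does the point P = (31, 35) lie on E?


Check whether y^2 = x^3 + 18 x + 15 (mod 43) for (x, y) = (31, 35).
LHS: y^2 = 35^2 mod 43 = 21
RHS: x^3 + 18 x + 15 = 31^3 + 18*31 + 15 mod 43 = 6
LHS != RHS

No, not on the curve


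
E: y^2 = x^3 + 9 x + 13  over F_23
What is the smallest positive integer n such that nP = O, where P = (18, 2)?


Compute successive multiples of P until we hit O:
  1P = (18, 2)
  2P = (14, 13)
  3P = (0, 6)
  4P = (13, 2)
  5P = (15, 21)
  6P = (2, 4)
  7P = (12, 3)
  8P = (9, 8)
  ... (continuing to 20P)
  20P = O

ord(P) = 20


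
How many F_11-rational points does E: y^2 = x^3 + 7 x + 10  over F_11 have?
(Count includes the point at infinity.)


For each x in F_11, count y with y^2 = x^3 + 7 x + 10 mod 11:
  x = 3: RHS = 3, y in [5, 6]  -> 2 point(s)
  x = 4: RHS = 3, y in [5, 6]  -> 2 point(s)
  x = 5: RHS = 5, y in [4, 7]  -> 2 point(s)
  x = 6: RHS = 4, y in [2, 9]  -> 2 point(s)
Affine points: 8. Add the point at infinity: total = 9.

#E(F_11) = 9


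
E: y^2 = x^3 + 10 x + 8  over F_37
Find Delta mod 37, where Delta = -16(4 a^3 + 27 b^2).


4 a^3 + 27 b^2 = 4*10^3 + 27*8^2 = 4000 + 1728 = 5728
Delta = -16 * (5728) = -91648
Delta mod 37 = 1

Delta = 1 (mod 37)


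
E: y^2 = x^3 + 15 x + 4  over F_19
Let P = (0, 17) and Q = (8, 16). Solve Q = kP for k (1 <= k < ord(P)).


Enumerate multiples of P until we hit Q = (8, 16):
  1P = (0, 17)
  2P = (1, 1)
  3P = (8, 16)
Match found at i = 3.

k = 3


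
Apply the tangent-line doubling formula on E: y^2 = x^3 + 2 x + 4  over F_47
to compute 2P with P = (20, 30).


Doubling: s = (3 x1^2 + a) / (2 y1)
s = (3*20^2 + 2) / (2*30) mod 47 = 31
x3 = s^2 - 2 x1 mod 47 = 31^2 - 2*20 = 28
y3 = s (x1 - x3) - y1 mod 47 = 31 * (20 - 28) - 30 = 4

2P = (28, 4)


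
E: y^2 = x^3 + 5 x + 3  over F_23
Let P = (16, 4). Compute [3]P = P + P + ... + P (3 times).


k = 3 = 11_2 (binary, LSB first: 11)
Double-and-add from P = (16, 4):
  bit 0 = 1: acc = O + (16, 4) = (16, 4)
  bit 1 = 1: acc = (16, 4) + (7, 6) = (8, 7)

3P = (8, 7)


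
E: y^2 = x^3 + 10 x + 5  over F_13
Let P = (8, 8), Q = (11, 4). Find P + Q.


P != Q, so use the chord formula.
s = (y2 - y1) / (x2 - x1) = (9) / (3) mod 13 = 3
x3 = s^2 - x1 - x2 mod 13 = 3^2 - 8 - 11 = 3
y3 = s (x1 - x3) - y1 mod 13 = 3 * (8 - 3) - 8 = 7

P + Q = (3, 7)


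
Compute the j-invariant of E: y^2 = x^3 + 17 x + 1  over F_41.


Delta = -16(4 a^3 + 27 b^2) mod 41 = 16
-1728 * (4 a)^3 = -1728 * (4*17)^3 mod 41 = 23
j = 23 * 16^(-1) mod 41 = 4

j = 4 (mod 41)


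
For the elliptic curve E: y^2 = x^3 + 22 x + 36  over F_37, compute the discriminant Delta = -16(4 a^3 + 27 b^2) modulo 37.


4 a^3 + 27 b^2 = 4*22^3 + 27*36^2 = 42592 + 34992 = 77584
Delta = -16 * (77584) = -1241344
Delta mod 37 = 6

Delta = 6 (mod 37)


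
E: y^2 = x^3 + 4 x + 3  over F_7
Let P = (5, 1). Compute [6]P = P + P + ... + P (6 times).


k = 6 = 110_2 (binary, LSB first: 011)
Double-and-add from P = (5, 1):
  bit 0 = 0: acc unchanged = O
  bit 1 = 1: acc = O + (5, 6) = (5, 6)
  bit 2 = 1: acc = (5, 6) + (5, 1) = O

6P = O


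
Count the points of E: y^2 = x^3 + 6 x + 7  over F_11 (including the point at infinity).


For each x in F_11, count y with y^2 = x^3 + 6 x + 7 mod 11:
  x = 1: RHS = 3, y in [5, 6]  -> 2 point(s)
  x = 2: RHS = 5, y in [4, 7]  -> 2 point(s)
  x = 9: RHS = 9, y in [3, 8]  -> 2 point(s)
  x = 10: RHS = 0, y in [0]  -> 1 point(s)
Affine points: 7. Add the point at infinity: total = 8.

#E(F_11) = 8
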